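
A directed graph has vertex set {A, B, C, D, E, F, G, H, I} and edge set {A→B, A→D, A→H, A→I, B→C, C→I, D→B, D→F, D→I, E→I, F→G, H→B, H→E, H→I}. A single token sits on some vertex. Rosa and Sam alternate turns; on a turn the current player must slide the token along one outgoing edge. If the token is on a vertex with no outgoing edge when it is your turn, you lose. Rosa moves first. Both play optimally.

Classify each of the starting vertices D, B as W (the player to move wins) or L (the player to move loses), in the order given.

Classify positions by backward induction: terminal positions (no move available) are L. From any other position, the mover wins iff some move reaches an L.
Every edge goes from a vertex to one that appears earlier in the order I, G, F, C, B, D, E, H, A, so processing vertices in that order labels each vertex after all of its successors.
I: no outgoing edge → L
G: no outgoing edge → L
F: →G(L), so W
C: →I(L), so W
B: →C(W) only, which is W, so L
D: →B(L), so W
E: →I(L), so W
H: →B(L), so W
A: →B(L), so W

D: W, B: L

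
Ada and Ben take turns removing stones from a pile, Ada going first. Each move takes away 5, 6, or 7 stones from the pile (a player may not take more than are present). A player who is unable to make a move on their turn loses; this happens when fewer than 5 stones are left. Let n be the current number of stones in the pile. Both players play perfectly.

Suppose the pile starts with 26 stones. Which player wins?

Ben wins.

Use the standard recursion: the mover loses at a terminal position; elsewhere, the mover wins exactly when some move hands the opponent an L position.
n=0: no move → L
n=1: no move → L
n=2: no move → L
n=3: no move → L
n=4: no move → L
n=5: can move to 0, which is L ⇒ W
n=6: can move to 1, which is L ⇒ W
n=7: can move to 2, which is L ⇒ W
n=8: can move to 3, which is L ⇒ W
n=9: can move to 4, which is L ⇒ W
n=10: can move to 4, which is L ⇒ W
n=11: can move to 4, which is L ⇒ W
n=12: moves to 7(W), 6(W), 5(W); every one is W ⇒ L
n=13: moves to 8(W), 7(W), 6(W); every one is W ⇒ L
n=14: moves to 9(W), 8(W), 7(W); every one is W ⇒ L
n=15: moves to 10(W), 9(W), 8(W); every one is W ⇒ L
n=16: moves to 11(W), 10(W), 9(W); every one is W ⇒ L
n=17: can move to 12, which is L ⇒ W
n=18: can move to 13, which is L ⇒ W
n=19: can move to 14, which is L ⇒ W
n=20: can move to 15, which is L ⇒ W
n=21: can move to 16, which is L ⇒ W
n=22: can move to 16, which is L ⇒ W
n=23: can move to 16, which is L ⇒ W
n=24: moves to 19(W), 18(W), 17(W); every one is W ⇒ L
n=25: moves to 20(W), 19(W), 18(W); every one is W ⇒ L
n=26: moves to 21(W), 20(W), 19(W); every one is W ⇒ L
Every move from 26 reaches a W position, so the mover loses.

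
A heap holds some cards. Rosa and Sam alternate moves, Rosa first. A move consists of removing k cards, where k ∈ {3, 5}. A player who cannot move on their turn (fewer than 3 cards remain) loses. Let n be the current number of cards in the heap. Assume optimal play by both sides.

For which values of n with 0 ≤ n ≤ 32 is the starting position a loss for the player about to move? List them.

0, 1, 2, 8, 9, 10, 16, 17, 18, 24, 25, 26, 32

Positions with no move are L. A position that does have a move is losing for the player to move precisely when every available move leads to a winning position for the opponent. Fill in the labels:
n=0: no move → L
n=1: no move → L
n=2: no move → L
n=3: reaches L-position 0 → W
n=4: reaches L-position 1 → W
n=5: reaches L-position 2 → W
n=6: reaches L-position 1 → W
n=7: reaches L-position 2 → W
n=8: only reaches 5(W), 3(W), all W → L
n=9: only reaches 6(W), 4(W), all W → L
n=10: only reaches 7(W), 5(W), all W → L
n=11: reaches L-position 8 → W
n=12: reaches L-position 9 → W
n=13: reaches L-position 10 → W
n=14: reaches L-position 9 → W
n=15: reaches L-position 10 → W
n=16: only reaches 13(W), 11(W), all W → L
n=17: only reaches 14(W), 12(W), all W → L
n=18: only reaches 15(W), 13(W), all W → L
n=19: reaches L-position 16 → W
n=20: reaches L-position 17 → W
n=21: reaches L-position 18 → W
n=22: reaches L-position 17 → W
n=23: reaches L-position 18 → W
n=24: only reaches 21(W), 19(W), all W → L
n=25: only reaches 22(W), 20(W), all W → L
n=26: only reaches 23(W), 21(W), all W → L
n=27: reaches L-position 24 → W
n=28: reaches L-position 25 → W
n=29: reaches L-position 26 → W
n=30: reaches L-position 25 → W
n=31: reaches L-position 26 → W
n=32: only reaches 29(W), 27(W), all W → L
Reading off the rows marked L gives the requested list; there are 13 such values of n.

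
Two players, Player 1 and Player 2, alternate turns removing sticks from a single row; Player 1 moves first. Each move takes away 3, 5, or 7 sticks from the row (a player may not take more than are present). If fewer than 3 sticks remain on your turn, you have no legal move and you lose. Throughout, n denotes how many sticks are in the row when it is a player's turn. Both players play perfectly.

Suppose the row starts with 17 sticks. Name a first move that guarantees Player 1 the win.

Label each position W (a win for the player to move) or L (a loss). A position with no legal move is L; any other position is W exactly when some move reaches an L, and L when every move reaches a W.
n=0: no move → L
n=1: no move → L
n=2: no move → L
n=3: reaches L-position 0 → W
n=4: reaches L-position 1 → W
n=5: reaches L-position 2 → W
n=6: reaches L-position 1 → W
n=7: reaches L-position 2 → W
n=8: reaches L-position 1 → W
n=9: reaches L-position 2 → W
n=10: only reaches 7(W), 5(W), 3(W), all W → L
n=11: only reaches 8(W), 6(W), 4(W), all W → L
n=12: only reaches 9(W), 7(W), 5(W), all W → L
n=13: reaches L-position 10 → W
n=14: reaches L-position 11 → W
n=15: reaches L-position 12 → W
n=16: reaches L-position 11 → W
n=17: reaches L-position 12 → W
From 17, the L positions reachable in one move are: 12, 10. Any move reaching one of these is winning.

Remove 5, leaving 12.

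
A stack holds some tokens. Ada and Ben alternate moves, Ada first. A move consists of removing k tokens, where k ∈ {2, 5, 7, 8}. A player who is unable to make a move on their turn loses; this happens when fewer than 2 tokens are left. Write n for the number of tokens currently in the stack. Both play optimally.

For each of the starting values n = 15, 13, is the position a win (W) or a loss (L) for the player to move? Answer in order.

Classify positions by backward induction: terminal positions (no move available) are L. From any other position, the mover wins iff some move reaches an L.
n=0: no move → L
n=1: no move → L
n=2: reaches L-position 0 → W
n=3: reaches L-position 1 → W
n=4: only reaches 2(W), which is W → L
n=5: reaches L-position 0 → W
n=6: reaches L-position 4 → W
n=7: reaches L-position 0 → W
n=8: reaches L-position 1 → W
n=9: reaches L-position 4 → W
n=10: only reaches 8(W), 5(W), 3(W), 2(W), all W → L
n=11: reaches L-position 4 → W
n=12: reaches L-position 10 → W
n=13: only reaches 11(W), 8(W), 6(W), 5(W), all W → L
n=14: only reaches 12(W), 9(W), 7(W), 6(W), all W → L
n=15: reaches L-position 13 → W

15: W, 13: L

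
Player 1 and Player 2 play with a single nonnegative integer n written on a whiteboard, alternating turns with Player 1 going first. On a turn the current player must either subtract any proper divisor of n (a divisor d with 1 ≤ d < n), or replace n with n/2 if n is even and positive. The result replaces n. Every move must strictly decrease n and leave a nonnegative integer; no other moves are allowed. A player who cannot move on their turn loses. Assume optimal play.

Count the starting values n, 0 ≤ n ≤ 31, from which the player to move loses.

17

Work bottom-up. With no move the player to move loses. Otherwise the position is W if at least one move leads to an L position for the opponent, and L if every move leads to a W.
n=0: no move → L
n=1: no move → L
n=2: →1(L), so W
n=3: →2(W) only, which is W, so L
n=4: →3(L), so W
n=5: →4(W) only, which is W, so L
n=6: →3(L), so W
n=7: →6(W) only, which is W, so L
n=8: →7(L), so W
n=9: →6(W), 8(W) — all W, so L
n=10: →5(L), so W
n=11: →10(W) only, which is W, so L
n=12: →9(L), so W
n=13: →12(W) only, which is W, so L
n=14: →7(L), so W
n=15: →10(W), 12(W), 14(W) — all W, so L
n=16: →15(L), so W
n=17: →16(W) only, which is W, so L
n=18: →9(L), so W
n=19: →18(W) only, which is W, so L
n=20: →15(L), so W
n=21: →14(W), 18(W), 20(W) — all W, so L
n=22: →11(L), so W
n=23: →22(W) only, which is W, so L
n=24: →21(L), so W
n=25: →20(W), 24(W) — all W, so L
n=26: →13(L), so W
n=27: →18(W), 24(W), 26(W) — all W, so L
n=28: →21(L), so W
n=29: →28(W) only, which is W, so L
n=30: →15(L), so W
n=31: →30(W) only, which is W, so L
L entries with 0 ≤ n ≤ 31: n = 0, 1, 3, 5, 7, 9, 11, 13, 15, 17, 19, 21, 23, 25, 27, 29, 31; that makes 17.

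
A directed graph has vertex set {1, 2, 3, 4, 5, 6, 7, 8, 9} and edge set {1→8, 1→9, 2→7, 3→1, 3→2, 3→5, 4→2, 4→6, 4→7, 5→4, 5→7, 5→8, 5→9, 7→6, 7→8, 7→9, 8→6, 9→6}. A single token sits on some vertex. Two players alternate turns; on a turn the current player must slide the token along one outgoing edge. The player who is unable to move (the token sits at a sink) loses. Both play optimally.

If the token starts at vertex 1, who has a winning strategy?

Compute win/loss labels from the base case upward. A position with no move is L. Any other position is W if it can reach an L in one move, else L.
Every edge goes from a vertex to one that appears earlier in the order 6, 9, 8, 7, 2, 4, 5, 1, 3, so processing vertices in that order labels each vertex after all of its successors.
6: no outgoing edge → L
9: can move to 6, which is L ⇒ W
8: can move to 6, which is L ⇒ W
7: can move to 6, which is L ⇒ W
2: the only move is to 7(W), a W ⇒ L
4: can move to 2, which is L ⇒ W
5: moves to 4(W), 7(W), 8(W), 9(W); every one is W ⇒ L
1: moves to 8(W), 9(W); every one is W ⇒ L
3: can move to 1, which is L ⇒ W
The starting position 1 is L: whatever the player to move does, the opponent receives a W position.

The second player wins.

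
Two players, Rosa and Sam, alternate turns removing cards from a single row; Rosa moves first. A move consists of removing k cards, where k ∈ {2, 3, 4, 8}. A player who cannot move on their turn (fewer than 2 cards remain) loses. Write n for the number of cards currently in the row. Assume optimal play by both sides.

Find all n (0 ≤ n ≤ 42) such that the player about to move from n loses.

0, 1, 6, 7, 12, 13, 18, 19, 24, 25, 30, 31, 36, 37, 42

Label each position W (a win for the player to move) or L (a loss). A position with no legal move is L; any other position is W exactly when some move reaches an L, and L when every move reaches a W.
n=0: no move → L
n=1: no move → L
n=2: →0(L), so W
n=3: →1(L), so W
n=4: →1(L), so W
n=5: →1(L), so W
n=6: →4(W), 3(W), 2(W) — all W, so L
n=7: →5(W), 4(W), 3(W) — all W, so L
n=8: →6(L), so W
n=9: →7(L), so W
n=10: →7(L), so W
n=11: →7(L), so W
n=12: →10(W), 9(W), 8(W), 4(W) — all W, so L
n=13: →11(W), 10(W), 9(W), 5(W) — all W, so L
n=14: →12(L), so W
n=15: →13(L), so W
n=16: →13(L), so W
n=17: →13(L), so W
n=18: →16(W), 15(W), 14(W), 10(W) — all W, so L
n=19: →17(W), 16(W), 15(W), 11(W) — all W, so L
n=20: →18(L), so W
n=21: →19(L), so W
n=22: →19(L), so W
n=23: →19(L), so W
n=24: →22(W), 21(W), 20(W), 16(W) — all W, so L
n=25: →23(W), 22(W), 21(W), 17(W) — all W, so L
n=26: →24(L), so W
n=27: →25(L), so W
n=28: →25(L), so W
n=29: →25(L), so W
n=30: →28(W), 27(W), 26(W), 22(W) — all W, so L
n=31: →29(W), 28(W), 27(W), 23(W) — all W, so L
n=32: →30(L), so W
n=33: →31(L), so W
n=34: →31(L), so W
n=35: →31(L), so W
n=36: →34(W), 33(W), 32(W), 28(W) — all W, so L
n=37: →35(W), 34(W), 33(W), 29(W) — all W, so L
n=38: →36(L), so W
n=39: →37(L), so W
n=40: →37(L), so W
n=41: →37(L), so W
n=42: →40(W), 39(W), 38(W), 34(W) — all W, so L
The losing starting values of n are exactly the entries labelled L in this table (15 of them).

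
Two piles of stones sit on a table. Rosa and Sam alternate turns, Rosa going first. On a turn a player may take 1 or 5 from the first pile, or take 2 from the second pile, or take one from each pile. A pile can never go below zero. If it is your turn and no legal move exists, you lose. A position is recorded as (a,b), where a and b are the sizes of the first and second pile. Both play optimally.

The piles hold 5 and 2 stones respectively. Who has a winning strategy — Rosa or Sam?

Label each position W (a win for the player to move) or L (a loss). A position with no legal move is L; any other position is W exactly when some move reaches an L, and L when every move reaches a W.
No move ever increases a pile, so every position that can arise here has a ≤ 5 and b ≤ 2; it is enough to label the cells with 0 ≤ a ≤ 5 and 0 ≤ b ≤ 2.
Every move lowers a or b (never raises either), so fill the grid row by row in increasing a, and left to right within a row: each cell's successors are then already labelled.
      b=0  b=1  b=2
a=0:    L    L    W
a=1:    W    W    W
a=2:    L    L    W
a=3:    W    W    W
a=4:    L    L    W
a=5:    W    W    W
Cells with no legal move (terminal, hence L): (0,0), (0,1).
The remaining L cells, each justified by listing all of its moves:
(2,0): →(1,0)(W) only, which is W, so L
(2,1): →(1,1)(W), (1,0)(W) — all W, so L
(4,0): →(3,0)(W) only, which is W, so L
(4,1): →(3,1)(W), (3,0)(W) — all W, so L
Every other cell has at least one move into one of the L cells above, so it is W.
The starting position (5,2) is W: Rosa should move to (4,1), handing over an L position.

Rosa wins.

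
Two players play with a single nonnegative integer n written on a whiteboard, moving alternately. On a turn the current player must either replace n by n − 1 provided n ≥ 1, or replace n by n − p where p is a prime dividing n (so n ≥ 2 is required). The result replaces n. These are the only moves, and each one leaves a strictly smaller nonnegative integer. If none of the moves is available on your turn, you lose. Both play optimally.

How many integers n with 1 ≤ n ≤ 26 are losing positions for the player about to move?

Label each position W (a win for the player to move) or L (a loss). A position with no legal move is L; any other position is W exactly when some move reaches an L, and L when every move reaches a W.
n=0: no move → L
n=1: W (go to 0, an L position)
n=2: W (go to 0, an L position)
n=3: W (go to 0, an L position)
n=4: L (options 2(W), 3(W) are all W)
n=5: W (go to 0, an L position)
n=6: W (go to 4, an L position)
n=7: W (go to 0, an L position)
n=8: L (options 6(W), 7(W) are all W)
n=9: W (go to 8, an L position)
n=10: W (go to 8, an L position)
n=11: W (go to 0, an L position)
n=12: L (options 9(W), 10(W), 11(W) are all W)
n=13: W (go to 0, an L position)
n=14: W (go to 12, an L position)
n=15: W (go to 12, an L position)
n=16: L (options 14(W), 15(W) are all W)
n=17: W (go to 0, an L position)
n=18: W (go to 16, an L position)
n=19: W (go to 0, an L position)
n=20: L (options 15(W), 18(W), 19(W) are all W)
n=21: W (go to 20, an L position)
n=22: W (go to 20, an L position)
n=23: W (go to 0, an L position)
n=24: L (options 21(W), 22(W), 23(W) are all W)
n=25: W (go to 20, an L position)
n=26: W (go to 24, an L position)
L entries with 1 ≤ n ≤ 26 (n=0 is outside the asked range and is not counted): n = 4, 8, 12, 16, 20, 24; that makes 6.

6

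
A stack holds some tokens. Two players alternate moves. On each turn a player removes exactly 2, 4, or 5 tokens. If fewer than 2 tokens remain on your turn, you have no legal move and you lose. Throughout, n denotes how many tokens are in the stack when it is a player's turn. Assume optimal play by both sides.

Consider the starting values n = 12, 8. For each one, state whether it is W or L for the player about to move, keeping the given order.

Classify positions by backward induction: terminal positions (no move available) are L. From any other position, the mover wins iff some move reaches an L.
n=0: no move → L
n=1: no move → L
n=2: W (go to 0, an L position)
n=3: W (go to 1, an L position)
n=4: W (go to 0, an L position)
n=5: W (go to 1, an L position)
n=6: W (go to 1, an L position)
n=7: L (options 5(W), 3(W), 2(W) are all W)
n=8: L (options 6(W), 4(W), 3(W) are all W)
n=9: W (go to 7, an L position)
n=10: W (go to 8, an L position)
n=11: W (go to 7, an L position)
n=12: W (go to 8, an L position)

12: W, 8: L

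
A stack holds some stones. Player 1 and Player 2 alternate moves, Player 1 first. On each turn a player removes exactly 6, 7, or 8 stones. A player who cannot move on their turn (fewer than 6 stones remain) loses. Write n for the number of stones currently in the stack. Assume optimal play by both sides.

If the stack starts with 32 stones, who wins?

Positions with no move are L. A position that does have a move is losing for the player to move precisely when every available move leads to a winning position for the opponent. Fill in the labels:
n=0: no move → L
n=1: no move → L
n=2: no move → L
n=3: no move → L
n=4: no move → L
n=5: no move → L
n=6: can move to 0, which is L ⇒ W
n=7: can move to 1, which is L ⇒ W
n=8: can move to 2, which is L ⇒ W
n=9: can move to 3, which is L ⇒ W
n=10: can move to 4, which is L ⇒ W
n=11: can move to 5, which is L ⇒ W
n=12: can move to 5, which is L ⇒ W
n=13: can move to 5, which is L ⇒ W
n=14: moves to 8(W), 7(W), 6(W); every one is W ⇒ L
n=15: moves to 9(W), 8(W), 7(W); every one is W ⇒ L
n=16: moves to 10(W), 9(W), 8(W); every one is W ⇒ L
n=17: moves to 11(W), 10(W), 9(W); every one is W ⇒ L
n=18: moves to 12(W), 11(W), 10(W); every one is W ⇒ L
n=19: moves to 13(W), 12(W), 11(W); every one is W ⇒ L
n=20: can move to 14, which is L ⇒ W
n=21: can move to 15, which is L ⇒ W
n=22: can move to 16, which is L ⇒ W
n=23: can move to 17, which is L ⇒ W
n=24: can move to 18, which is L ⇒ W
n=25: can move to 19, which is L ⇒ W
n=26: can move to 19, which is L ⇒ W
n=27: can move to 19, which is L ⇒ W
n=28: moves to 22(W), 21(W), 20(W); every one is W ⇒ L
n=29: moves to 23(W), 22(W), 21(W); every one is W ⇒ L
n=30: moves to 24(W), 23(W), 22(W); every one is W ⇒ L
n=31: moves to 25(W), 24(W), 23(W); every one is W ⇒ L
n=32: moves to 26(W), 25(W), 24(W); every one is W ⇒ L
The starting position 32 is L: whatever Player 1 does, the opponent receives a W position.

Player 2 wins.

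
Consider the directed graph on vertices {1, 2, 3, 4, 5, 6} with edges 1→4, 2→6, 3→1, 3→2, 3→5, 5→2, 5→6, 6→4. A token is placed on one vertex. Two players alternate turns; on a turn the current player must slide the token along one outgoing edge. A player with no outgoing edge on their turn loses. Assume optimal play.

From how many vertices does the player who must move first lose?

Classify positions by backward induction: terminal positions (no move available) are L. From any other position, the mover wins iff some move reaches an L.
Every edge goes from a vertex to one that appears earlier in the order 4, 6, 2, 5, 1, 3, so processing vertices in that order labels each vertex after all of its successors.
4: no outgoing edge → L
6: can move to 4, which is L ⇒ W
2: the only move is to 6(W), a W ⇒ L
5: can move to 2, which is L ⇒ W
1: can move to 4, which is L ⇒ W
3: can move to 2, which is L ⇒ W
The L vertices are 2, 4; that is 2 in all.

2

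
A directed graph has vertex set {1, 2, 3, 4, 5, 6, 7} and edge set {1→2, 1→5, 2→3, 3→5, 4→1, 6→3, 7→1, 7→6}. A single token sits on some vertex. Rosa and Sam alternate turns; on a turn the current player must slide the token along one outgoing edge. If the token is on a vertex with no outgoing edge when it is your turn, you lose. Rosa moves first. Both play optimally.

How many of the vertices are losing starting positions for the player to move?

Classify positions by backward induction: terminal positions (no move available) are L. From any other position, the mover wins iff some move reaches an L.
Every edge goes from a vertex to one that appears earlier in the order 5, 3, 2, 1, 6, 4, 7, so processing vertices in that order labels each vertex after all of its successors.
5: no outgoing edge → L
3: can move to 5, which is L ⇒ W
2: the only move is to 3(W), a W ⇒ L
1: can move to 2, which is L ⇒ W
6: the only move is to 3(W), a W ⇒ L
4: the only move is to 1(W), a W ⇒ L
7: can move to 6, which is L ⇒ W
The L vertices are 2, 4, 5, 6; that is 4 in all.

4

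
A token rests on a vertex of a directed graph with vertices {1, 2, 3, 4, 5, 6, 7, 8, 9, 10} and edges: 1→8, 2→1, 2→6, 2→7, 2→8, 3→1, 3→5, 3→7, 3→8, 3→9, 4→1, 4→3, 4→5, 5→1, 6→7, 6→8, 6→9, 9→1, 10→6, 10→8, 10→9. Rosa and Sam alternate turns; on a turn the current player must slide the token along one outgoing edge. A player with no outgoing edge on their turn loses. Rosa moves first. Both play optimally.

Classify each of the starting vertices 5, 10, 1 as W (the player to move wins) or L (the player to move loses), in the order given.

5: L, 10: W, 1: W

Use the standard recursion: the mover loses at a terminal position; elsewhere, the mover wins exactly when some move hands the opponent an L position.
Every edge goes from a vertex to one that appears earlier in the order 8, 7, 1, 9, 6, 2, 5, 3, 10, 4, so processing vertices in that order labels each vertex after all of its successors.
8: no outgoing edge → L
7: no outgoing edge → L
1: →8(L), so W
9: →1(W) only, which is W, so L
6: →9(L), so W
2: →7(L), so W
5: →1(W) only, which is W, so L
3: →5(L), so W
10: →9(L), so W
4: →5(L), so W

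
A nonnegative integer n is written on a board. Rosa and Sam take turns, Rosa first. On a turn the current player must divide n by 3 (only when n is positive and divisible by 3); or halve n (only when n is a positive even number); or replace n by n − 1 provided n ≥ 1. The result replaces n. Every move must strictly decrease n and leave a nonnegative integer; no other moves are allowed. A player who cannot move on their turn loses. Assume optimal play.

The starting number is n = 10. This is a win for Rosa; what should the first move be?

Move to 5.

Build the W/L table. Terminal = L. A non-terminal position is W if it has a move to some L; otherwise it is L.
n=0: no move → L
n=1: →0(L), so W
n=2: →1(W) only, which is W, so L
n=3: →2(L), so W
n=4: →2(L), so W
n=5: →4(W) only, which is W, so L
n=6: →2(L), so W
n=7: →6(W) only, which is W, so L
n=8: →7(L), so W
n=9: →3(W), 8(W) — all W, so L
n=10: →5(L), so W
From 10, the L positions reachable in one move are: 5, 9. Any move reaching one of these is winning.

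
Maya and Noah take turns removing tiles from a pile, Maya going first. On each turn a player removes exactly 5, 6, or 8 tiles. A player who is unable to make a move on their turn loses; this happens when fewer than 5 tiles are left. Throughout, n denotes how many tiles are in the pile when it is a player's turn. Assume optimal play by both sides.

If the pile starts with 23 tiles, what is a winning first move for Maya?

Positions with no move are L. A position that does have a move is losing for the player to move precisely when every available move leads to a winning position for the opponent. Fill in the labels:
n=0: no move → L
n=1: no move → L
n=2: no move → L
n=3: no move → L
n=4: no move → L
n=5: W (go to 0, an L position)
n=6: W (go to 1, an L position)
n=7: W (go to 2, an L position)
n=8: W (go to 3, an L position)
n=9: W (go to 4, an L position)
n=10: W (go to 4, an L position)
n=11: W (go to 3, an L position)
n=12: W (go to 4, an L position)
n=13: L (options 8(W), 7(W), 5(W) are all W)
n=14: L (options 9(W), 8(W), 6(W) are all W)
n=15: L (options 10(W), 9(W), 7(W) are all W)
n=16: L (options 11(W), 10(W), 8(W) are all W)
n=17: L (options 12(W), 11(W), 9(W) are all W)
n=18: W (go to 13, an L position)
n=19: W (go to 14, an L position)
n=20: W (go to 15, an L position)
n=21: W (go to 16, an L position)
n=22: W (go to 17, an L position)
n=23: W (go to 17, an L position)
From 23, the L positions reachable in one move are: 17, 15. Any move reaching one of these is winning.

Remove 6, leaving 17.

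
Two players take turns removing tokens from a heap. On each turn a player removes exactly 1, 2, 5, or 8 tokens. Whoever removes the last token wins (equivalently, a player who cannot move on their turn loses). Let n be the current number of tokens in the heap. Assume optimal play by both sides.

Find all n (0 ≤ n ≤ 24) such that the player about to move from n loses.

0, 3, 6, 9, 12, 15, 18, 21, 24

Use the standard recursion: the mover loses at a terminal position; elsewhere, the mover wins exactly when some move hands the opponent an L position.
n=0: no move → L
n=1: →0(L), so W
n=2: →0(L), so W
n=3: →2(W), 1(W) — all W, so L
n=4: →3(L), so W
n=5: →3(L), so W
n=6: →5(W), 4(W), 1(W) — all W, so L
n=7: →6(L), so W
n=8: →6(L), so W
n=9: →8(W), 7(W), 4(W), 1(W) — all W, so L
n=10: →9(L), so W
n=11: →9(L), so W
n=12: →11(W), 10(W), 7(W), 4(W) — all W, so L
n=13: →12(L), so W
n=14: →12(L), so W
n=15: →14(W), 13(W), 10(W), 7(W) — all W, so L
n=16: →15(L), so W
n=17: →15(L), so W
n=18: →17(W), 16(W), 13(W), 10(W) — all W, so L
n=19: →18(L), so W
n=20: →18(L), so W
n=21: →20(W), 19(W), 16(W), 13(W) — all W, so L
n=22: →21(L), so W
n=23: →21(L), so W
n=24: →23(W), 22(W), 19(W), 16(W) — all W, so L
Reading off the rows marked L gives the requested list; there are 9 such values of n.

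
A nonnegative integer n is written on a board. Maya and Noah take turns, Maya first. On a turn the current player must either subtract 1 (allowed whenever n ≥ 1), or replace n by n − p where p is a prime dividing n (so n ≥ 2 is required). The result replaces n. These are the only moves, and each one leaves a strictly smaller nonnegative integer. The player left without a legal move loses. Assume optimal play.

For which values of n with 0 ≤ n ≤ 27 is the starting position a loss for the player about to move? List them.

Use the standard recursion: the mover loses at a terminal position; elsewhere, the mover wins exactly when some move hands the opponent an L position.
n=0: no move → L
n=1: W (go to 0, an L position)
n=2: W (go to 0, an L position)
n=3: W (go to 0, an L position)
n=4: L (options 2(W), 3(W) are all W)
n=5: W (go to 0, an L position)
n=6: W (go to 4, an L position)
n=7: W (go to 0, an L position)
n=8: L (options 6(W), 7(W) are all W)
n=9: W (go to 8, an L position)
n=10: W (go to 8, an L position)
n=11: W (go to 0, an L position)
n=12: L (options 9(W), 10(W), 11(W) are all W)
n=13: W (go to 0, an L position)
n=14: W (go to 12, an L position)
n=15: W (go to 12, an L position)
n=16: L (options 14(W), 15(W) are all W)
n=17: W (go to 0, an L position)
n=18: W (go to 16, an L position)
n=19: W (go to 0, an L position)
n=20: L (options 15(W), 18(W), 19(W) are all W)
n=21: W (go to 20, an L position)
n=22: W (go to 20, an L position)
n=23: W (go to 0, an L position)
n=24: L (options 21(W), 22(W), 23(W) are all W)
n=25: W (go to 20, an L position)
n=26: W (go to 24, an L position)
n=27: W (go to 24, an L position)
The losing starting values of n are exactly the entries labelled L in this table (7 of them).

0, 4, 8, 12, 16, 20, 24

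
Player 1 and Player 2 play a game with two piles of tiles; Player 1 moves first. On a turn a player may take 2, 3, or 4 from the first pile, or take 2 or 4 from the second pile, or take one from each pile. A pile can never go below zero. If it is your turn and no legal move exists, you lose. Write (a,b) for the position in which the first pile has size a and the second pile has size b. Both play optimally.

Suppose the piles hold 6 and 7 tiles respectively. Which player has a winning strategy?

Classify positions by backward induction: terminal positions (no move available) are L. From any other position, the mover wins iff some move reaches an L.
No move ever increases a pile, so every position that can arise here has a ≤ 6 and b ≤ 7; it is enough to label the cells with 0 ≤ a ≤ 6 and 0 ≤ b ≤ 7.
Every move lowers a or b (never raises either), so fill the grid row by row in increasing a, and left to right within a row: each cell's successors are then already labelled.
      b=0  b=1  b=2  b=3  b=4  b=5  b=6  b=7
a=0:    L    L    W    W    W    W    L    L
a=1:    L    W    W    L    W    W    L    W
a=2:    W    W    L    L    W    W    W    W
a=3:    W    W    L    W    W    L    W    W
a=4:    W    W    W    W    L    L    W    W
a=5:    W    L    W    W    L    W    W    L
a=6:    L    L    W    W    W    W    L    L
Cells with no legal move (terminal, hence L): (0,0), (0,1), (1,0).
The remaining L cells, each justified by listing all of its moves:
(0,6): L (options (0,4)(W), (0,2)(W) are all W)
(0,7): L (options (0,5)(W), (0,3)(W) are all W)
(1,3): L (options (1,1)(W), (0,2)(W) are all W)
(1,6): L (options (1,4)(W), (1,2)(W), (0,5)(W) are all W)
(2,2): L (options (0,2)(W), (2,0)(W), (1,1)(W) are all W)
(2,3): L (options (0,3)(W), (2,1)(W), (1,2)(W) are all W)
(3,2): L (options (1,2)(W), (0,2)(W), (3,0)(W), (2,1)(W) are all W)
(3,5): L (options (1,5)(W), (0,5)(W), (3,3)(W), (3,1)(W), (2,4)(W) are all W)
(4,4): L (options (2,4)(W), (1,4)(W), (0,4)(W), (4,2)(W), (4,0)(W), (3,3)(W) are all W)
(4,5): L (options (2,5)(W), (1,5)(W), (0,5)(W), (4,3)(W), (4,1)(W), (3,4)(W) are all W)
(5,1): L (options (3,1)(W), (2,1)(W), (1,1)(W), (4,0)(W) are all W)
(5,4): L (options (3,4)(W), (2,4)(W), (1,4)(W), (5,2)(W), (5,0)(W), (4,3)(W) are all W)
(5,7): L (options (3,7)(W), (2,7)(W), (1,7)(W), (5,5)(W), (5,3)(W), (4,6)(W) are all W)
(6,0): L (options (4,0)(W), (3,0)(W), (2,0)(W) are all W)
(6,1): L (options (4,1)(W), (3,1)(W), (2,1)(W), (5,0)(W) are all W)
(6,6): L (options (4,6)(W), (3,6)(W), (2,6)(W), (6,4)(W), (6,2)(W), (5,5)(W) are all W)
(6,7): L (options (4,7)(W), (3,7)(W), (2,7)(W), (6,5)(W), (6,3)(W), (5,6)(W) are all W)
Every other cell has at least one move into one of the L cells above, so it is W.
Every move from (6,7) reaches a W position, so the mover loses.

Player 2 wins.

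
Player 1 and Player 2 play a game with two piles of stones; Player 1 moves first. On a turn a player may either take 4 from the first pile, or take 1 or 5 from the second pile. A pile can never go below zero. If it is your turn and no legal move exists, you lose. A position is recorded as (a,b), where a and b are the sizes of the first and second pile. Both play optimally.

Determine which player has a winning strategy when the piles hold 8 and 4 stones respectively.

Label each position W (a win for the player to move) or L (a loss). A position with no legal move is L; any other position is W exactly when some move reaches an L, and L when every move reaches a W.
No move ever increases a pile, so every position that can arise here has a ≤ 8 and b ≤ 4; it is enough to label the cells with 0 ≤ a ≤ 8 and 0 ≤ b ≤ 4.
Every move lowers a or b (never raises either), so fill the grid row by row in increasing a, and left to right within a row: each cell's successors are then already labelled.
      b=0  b=1  b=2  b=3  b=4
a=0:    L    W    L    W    L
a=1:    L    W    L    W    L
a=2:    L    W    L    W    L
a=3:    L    W    L    W    L
a=4:    W    L    W    L    W
a=5:    W    L    W    L    W
a=6:    W    L    W    L    W
a=7:    W    L    W    L    W
a=8:    L    W    L    W    L
Cells with no legal move (terminal, hence L): (0,0), (1,0), (2,0), (3,0).
The remaining L cells, each justified by listing all of its moves:
(0,2): L (sole option (0,1)(W) is W)
(0,4): L (sole option (0,3)(W) is W)
(1,2): L (sole option (1,1)(W) is W)
(1,4): L (sole option (1,3)(W) is W)
(2,2): L (sole option (2,1)(W) is W)
(2,4): L (sole option (2,3)(W) is W)
(3,2): L (sole option (3,1)(W) is W)
(3,4): L (sole option (3,3)(W) is W)
(4,1): L (options (0,1)(W), (4,0)(W) are all W)
(4,3): L (options (0,3)(W), (4,2)(W) are all W)
(5,1): L (options (1,1)(W), (5,0)(W) are all W)
(5,3): L (options (1,3)(W), (5,2)(W) are all W)
(6,1): L (options (2,1)(W), (6,0)(W) are all W)
(6,3): L (options (2,3)(W), (6,2)(W) are all W)
(7,1): L (options (3,1)(W), (7,0)(W) are all W)
(7,3): L (options (3,3)(W), (7,2)(W) are all W)
(8,0): L (sole option (4,0)(W) is W)
(8,2): L (options (4,2)(W), (8,1)(W) are all W)
(8,4): L (options (4,4)(W), (8,3)(W) are all W)
Every other cell has at least one move into one of the L cells above, so it is W.
The starting position (8,4) is L: whatever Player 1 does, the opponent receives a W position.

Player 2 wins.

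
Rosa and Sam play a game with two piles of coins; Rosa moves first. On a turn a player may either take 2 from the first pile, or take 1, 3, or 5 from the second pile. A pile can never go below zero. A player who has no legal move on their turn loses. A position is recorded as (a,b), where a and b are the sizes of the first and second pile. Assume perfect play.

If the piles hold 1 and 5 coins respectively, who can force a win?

Compute win/loss labels from the base case upward. A position with no move is L. Any other position is W if it can reach an L in one move, else L.
No move ever increases a pile, so every position that can arise here has a ≤ 1 and b ≤ 5; it is enough to label the cells with 0 ≤ a ≤ 1 and 0 ≤ b ≤ 5.
Every move lowers a or b (never raises either), so fill the grid row by row in increasing a, and left to right within a row: each cell's successors are then already labelled.
      b=0  b=1  b=2  b=3  b=4  b=5
a=0:    L    W    L    W    L    W
a=1:    L    W    L    W    L    W
Cells with no legal move (terminal, hence L): (0,0), (1,0).
The remaining L cells, each justified by listing all of its moves:
(0,2): only reaches (0,1)(W), which is W → L
(0,4): only reaches (0,3)(W), (0,1)(W), all W → L
(1,2): only reaches (1,1)(W), which is W → L
(1,4): only reaches (1,3)(W), (1,1)(W), all W → L
Every other cell has at least one move into one of the L cells above, so it is W.
From (1,5) Rosa can move to (1,4), reaching an L position.

Rosa wins.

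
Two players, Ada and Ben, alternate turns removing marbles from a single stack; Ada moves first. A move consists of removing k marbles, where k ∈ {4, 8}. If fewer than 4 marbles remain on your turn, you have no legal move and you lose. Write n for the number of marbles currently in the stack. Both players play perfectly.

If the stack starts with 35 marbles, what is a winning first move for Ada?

Label each position W (a win for the player to move) or L (a loss). A position with no legal move is L; any other position is W exactly when some move reaches an L, and L when every move reaches a W.
n=0: no move → L
n=1: no move → L
n=2: no move → L
n=3: no move → L
n=4: reaches L-position 0 → W
n=5: reaches L-position 1 → W
n=6: reaches L-position 2 → W
n=7: reaches L-position 3 → W
n=8: reaches L-position 0 → W
n=9: reaches L-position 1 → W
n=10: reaches L-position 2 → W
n=11: reaches L-position 3 → W
n=12: only reaches 8(W), 4(W), all W → L
n=13: only reaches 9(W), 5(W), all W → L
n=14: only reaches 10(W), 6(W), all W → L
n=15: only reaches 11(W), 7(W), all W → L
n=16: reaches L-position 12 → W
n=17: reaches L-position 13 → W
n=18: reaches L-position 14 → W
n=19: reaches L-position 15 → W
n=20: reaches L-position 12 → W
n=21: reaches L-position 13 → W
n=22: reaches L-position 14 → W
n=23: reaches L-position 15 → W
n=24: only reaches 20(W), 16(W), all W → L
n=25: only reaches 21(W), 17(W), all W → L
n=26: only reaches 22(W), 18(W), all W → L
n=27: only reaches 23(W), 19(W), all W → L
n=28: reaches L-position 24 → W
n=29: reaches L-position 25 → W
n=30: reaches L-position 26 → W
n=31: reaches L-position 27 → W
n=32: reaches L-position 24 → W
n=33: reaches L-position 25 → W
n=34: reaches L-position 26 → W
n=35: reaches L-position 27 → W
From 35, the L positions reachable in one move are: 27.

Remove 8, leaving 27.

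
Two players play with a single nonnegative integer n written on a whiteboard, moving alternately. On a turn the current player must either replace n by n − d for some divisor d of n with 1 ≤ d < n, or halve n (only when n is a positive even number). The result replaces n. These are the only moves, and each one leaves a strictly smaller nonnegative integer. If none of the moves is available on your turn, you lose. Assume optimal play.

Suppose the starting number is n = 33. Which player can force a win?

Work bottom-up. With no move the player to move loses. Otherwise the position is W if at least one move leads to an L position for the opponent, and L if every move leads to a W.
n=0: no move → L
n=1: no move → L
n=2: →1(L), so W
n=3: →2(W) only, which is W, so L
n=4: →3(L), so W
n=5: →4(W) only, which is W, so L
n=6: →3(L), so W
n=7: →6(W) only, which is W, so L
n=8: →7(L), so W
n=9: →6(W), 8(W) — all W, so L
n=10: →5(L), so W
n=11: →10(W) only, which is W, so L
n=12: →9(L), so W
n=13: →12(W) only, which is W, so L
n=14: →7(L), so W
n=15: →10(W), 12(W), 14(W) — all W, so L
n=16: →15(L), so W
n=17: →16(W) only, which is W, so L
n=18: →9(L), so W
n=19: →18(W) only, which is W, so L
n=20: →15(L), so W
n=21: →14(W), 18(W), 20(W) — all W, so L
n=22: →11(L), so W
n=23: →22(W) only, which is W, so L
n=24: →21(L), so W
n=25: →20(W), 24(W) — all W, so L
n=26: →13(L), so W
n=27: →18(W), 24(W), 26(W) — all W, so L
n=28: →21(L), so W
n=29: →28(W) only, which is W, so L
n=30: →15(L), so W
n=31: →30(W) only, which is W, so L
n=32: →31(L), so W
n=33: →22(W), 30(W), 32(W) — all W, so L
Every move from 33 reaches a W position, so the mover loses.

The second player wins.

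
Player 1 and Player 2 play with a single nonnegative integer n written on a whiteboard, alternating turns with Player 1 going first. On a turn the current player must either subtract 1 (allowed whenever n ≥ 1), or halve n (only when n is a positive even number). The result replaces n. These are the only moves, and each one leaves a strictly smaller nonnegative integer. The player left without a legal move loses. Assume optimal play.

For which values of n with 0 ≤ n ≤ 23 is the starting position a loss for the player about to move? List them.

0, 2, 5, 7, 9, 11, 13, 15, 17, 19, 21, 23

Classify positions by backward induction: terminal positions (no move available) are L. From any other position, the mover wins iff some move reaches an L.
n=0: no move → L
n=1: W (go to 0, an L position)
n=2: L (sole option 1(W) is W)
n=3: W (go to 2, an L position)
n=4: W (go to 2, an L position)
n=5: L (sole option 4(W) is W)
n=6: W (go to 5, an L position)
n=7: L (sole option 6(W) is W)
n=8: W (go to 7, an L position)
n=9: L (sole option 8(W) is W)
n=10: W (go to 5, an L position)
n=11: L (sole option 10(W) is W)
n=12: W (go to 11, an L position)
n=13: L (sole option 12(W) is W)
n=14: W (go to 7, an L position)
n=15: L (sole option 14(W) is W)
n=16: W (go to 15, an L position)
n=17: L (sole option 16(W) is W)
n=18: W (go to 9, an L position)
n=19: L (sole option 18(W) is W)
n=20: W (go to 19, an L position)
n=21: L (sole option 20(W) is W)
n=22: W (go to 11, an L position)
n=23: L (sole option 22(W) is W)
Reading off the rows marked L gives the requested list; there are 12 such values of n.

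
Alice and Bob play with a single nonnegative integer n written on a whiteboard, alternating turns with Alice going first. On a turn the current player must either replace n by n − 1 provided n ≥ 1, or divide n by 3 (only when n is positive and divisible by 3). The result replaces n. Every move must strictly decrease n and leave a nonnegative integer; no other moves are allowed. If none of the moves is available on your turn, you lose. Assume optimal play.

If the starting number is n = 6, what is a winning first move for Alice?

Build the W/L table. Terminal = L. A non-terminal position is W if it has a move to some L; otherwise it is L.
n=0: no move → L
n=1: →0(L), so W
n=2: →1(W) only, which is W, so L
n=3: →2(L), so W
n=4: →3(W) only, which is W, so L
n=5: →4(L), so W
n=6: →2(L), so W
From 6, the L positions reachable in one move are: 2.

Move to 2.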